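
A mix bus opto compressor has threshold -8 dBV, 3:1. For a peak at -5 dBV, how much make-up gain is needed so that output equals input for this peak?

2 dB

Overshoot 3 dB → 3/3 = 1 dB after compression, so the compressed level is -8 + 1 = -7 dBV.
Make-up = target − compressed = -5 − (-7) = 2 dB.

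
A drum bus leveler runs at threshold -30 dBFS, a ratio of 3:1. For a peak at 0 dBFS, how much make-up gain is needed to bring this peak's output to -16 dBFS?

4 dB

Without make-up, output = threshold + overshoot/3 = -30 + 10 = -20 dBFS.
Gap to target: 4 dB.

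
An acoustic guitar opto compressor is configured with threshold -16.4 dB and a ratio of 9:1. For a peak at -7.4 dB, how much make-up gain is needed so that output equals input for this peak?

Without make-up, output = threshold + overshoot/9 = -16.4 + 1 = -15.4 dB.
Gap to target: 8 dB.

8 dB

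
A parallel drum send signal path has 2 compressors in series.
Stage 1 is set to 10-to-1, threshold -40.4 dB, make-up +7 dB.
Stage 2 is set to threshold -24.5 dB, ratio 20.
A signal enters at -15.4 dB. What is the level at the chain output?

Stage 1: -15.4 dB is 25 dB over -40.4 dB; at 10:1 that becomes 2.5 dB over, giving -37.9 dB; +7 dB make-up → -30.9 dB.
Stage 2: -30.9 dB ≤ -24.5 dB, so stage 2 doesn't engage; output -30.9 dB.

-30.9 dB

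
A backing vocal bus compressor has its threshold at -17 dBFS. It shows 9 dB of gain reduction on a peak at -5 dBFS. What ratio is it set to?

Input overshoot = -5 − (-17) = 12 dB.
Output overshoot = 12 − 9 = 3 dB.
Ratio = input overshoot / output overshoot = 12 / 3 = 4.

4:1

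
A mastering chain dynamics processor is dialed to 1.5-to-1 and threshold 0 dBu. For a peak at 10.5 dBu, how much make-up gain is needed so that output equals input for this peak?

The peak compresses to 0 + 10.5/1.5 = 7 dBu.
To reach 10.5 dBu requires 10.5 − 7 = 3.5 dB of make-up.

3.5 dB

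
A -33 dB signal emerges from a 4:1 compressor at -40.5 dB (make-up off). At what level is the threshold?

Let T be the threshold. Output overshoot = (input overshoot)/R, so -40.5 − T = (-33 − T)/4.
4·(-40.5 − T) = -33 − T → 3·T = -162 − (-33) = -129.
T = -129/3 = -43 dB.

-43 dB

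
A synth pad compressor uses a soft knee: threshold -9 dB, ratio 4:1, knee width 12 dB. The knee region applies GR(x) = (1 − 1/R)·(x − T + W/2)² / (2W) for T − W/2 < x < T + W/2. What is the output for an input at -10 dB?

-10.78125 dB

x − T + W/2 = -10 − (-9) + 6 = 5.
GR = (1 − 1/4) × 5² / 24 = 0.75 × 25 / 24 = 0.78125 dB.
Output = -10 − 0.78125 = -10.78125 dB.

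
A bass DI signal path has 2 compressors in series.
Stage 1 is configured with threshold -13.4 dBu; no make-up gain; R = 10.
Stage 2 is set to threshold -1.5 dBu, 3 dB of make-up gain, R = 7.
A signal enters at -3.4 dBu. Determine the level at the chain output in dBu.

Stage 1: -3.4 dBu is 10 dB over -13.4 dBu; at 10:1 that becomes 1 dB over, giving -12.4 dBu.
Stage 2: -12.4 dBu ≤ -1.5 dBu, so stage 2 doesn't engage; make-up brings it to -9.4 dBu.

-9.4 dBu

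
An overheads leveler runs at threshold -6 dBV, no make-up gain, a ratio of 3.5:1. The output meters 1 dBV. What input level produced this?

That's 7 dB above the -6 dBV threshold.
Before 3.5:1 compression the overshoot was 7 × 3.5 = 24.5 dB, so input = -6 + 24.5 = 18.5 dBV.

18.5 dBV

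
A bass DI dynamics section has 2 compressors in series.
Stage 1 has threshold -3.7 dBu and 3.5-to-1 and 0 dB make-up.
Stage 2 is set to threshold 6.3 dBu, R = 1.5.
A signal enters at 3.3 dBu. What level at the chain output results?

-1.7 dBu

Stage 1: 7 dB above -3.7 dBu, reduced 3.5:1 to 2 dB above → -1.7 dBu.
Stage 2: below threshold (-1.7 ≤ 6.3); passes unchanged; output -1.7 dBu.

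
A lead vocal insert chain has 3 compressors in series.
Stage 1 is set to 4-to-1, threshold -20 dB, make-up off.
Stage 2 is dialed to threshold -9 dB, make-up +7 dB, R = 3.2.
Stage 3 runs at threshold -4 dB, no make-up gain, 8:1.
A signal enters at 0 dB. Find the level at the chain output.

Stage 1: 0 dB is 20 dB over -20 dB; at 4:1 that becomes 5 dB over, giving -15 dB.
Stage 2: -15 dB is at or below the -9 dB threshold — no compression; make-up brings it to -8 dB.
Stage 3: -8 dB ≤ -4 dB, so stage 3 doesn't engage; output -8 dB.

-8 dB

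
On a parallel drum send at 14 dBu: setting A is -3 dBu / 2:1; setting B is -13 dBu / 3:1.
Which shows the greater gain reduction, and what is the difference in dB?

B, by 9.5 dB

A: overshoot 17 dB → output overshoot 8.5 dB → GR 8.5 dB.
B: overshoot 27 dB → output overshoot 9 dB → GR 18 dB.
B applies 9.5 dB more gain reduction.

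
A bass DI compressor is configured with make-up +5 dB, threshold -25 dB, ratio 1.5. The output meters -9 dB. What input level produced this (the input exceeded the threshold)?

-8.5 dB

Before make-up, the level was -9 − 5 = -14 dB.
Post-compression overshoot = -14 − (-25) = 11 dB.
Undo the ratio: input overshoot = 11 × 1.5 = 16.5 dB, giving input = -8.5 dB.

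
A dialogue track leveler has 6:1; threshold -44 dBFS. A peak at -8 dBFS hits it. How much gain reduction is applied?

Overshoot = -8 − (-44) = 36 dB.
After 6:1 compression the overshoot becomes 36/6 = 6 dB.
GR = overshoot in − overshoot out = 36 − 6 = 30 dB.

30 dB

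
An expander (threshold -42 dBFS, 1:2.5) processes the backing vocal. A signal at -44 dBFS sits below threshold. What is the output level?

Undershoot = (-42) − (-44) = 2 dB.
At 1:2.5, that expands to 5 dB under threshold.
Output = -42 − 5 = -47 dBFS.

-47 dBFS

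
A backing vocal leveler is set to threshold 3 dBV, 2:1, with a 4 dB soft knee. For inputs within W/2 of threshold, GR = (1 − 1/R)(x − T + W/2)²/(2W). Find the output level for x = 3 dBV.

2.75 dBV

x − T + W/2 = 3 − 3 + 2 = 2.
GR = (1 − 1/2) × 2² / 8 = 0.5 × 4 / 8 = 0.25 dB.
Output = 3 − 0.25 = 2.75 dBV.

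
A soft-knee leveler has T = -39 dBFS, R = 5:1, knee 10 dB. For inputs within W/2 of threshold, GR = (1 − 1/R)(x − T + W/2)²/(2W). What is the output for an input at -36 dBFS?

-38.56 dBFS

x − T + W/2 = -36 − (-39) + 5 = 8.
GR = (1 − 1/5) × 8² / 20 = 0.8 × 64 / 20 = 2.56 dB.
Output = -36 − 2.56 = -38.56 dBFS.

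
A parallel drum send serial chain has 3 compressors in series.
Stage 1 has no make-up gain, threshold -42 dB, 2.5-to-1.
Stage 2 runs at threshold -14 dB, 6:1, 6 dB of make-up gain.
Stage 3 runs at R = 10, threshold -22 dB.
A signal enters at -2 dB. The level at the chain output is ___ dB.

-21.8 dB

Stage 1: -2 dB is 40 dB over -42 dB; at 2.5:1 that becomes 16 dB over, giving -26 dB.
Stage 2: -26 dB ≤ -14 dB, so stage 2 doesn't engage; make-up brings it to -20 dB.
Stage 3: 2 dB above -22 dB, reduced 10:1 to 0.2 dB above → -21.8 dB.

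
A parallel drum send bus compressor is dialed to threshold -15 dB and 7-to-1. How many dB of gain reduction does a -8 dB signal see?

-8 dB exceeds the threshold by 7 dB.
At 7:1, output sits 7/7 = 1 dB above threshold.
GR = overshoot in − overshoot out = 7 − 1 = 6 dB.

6 dB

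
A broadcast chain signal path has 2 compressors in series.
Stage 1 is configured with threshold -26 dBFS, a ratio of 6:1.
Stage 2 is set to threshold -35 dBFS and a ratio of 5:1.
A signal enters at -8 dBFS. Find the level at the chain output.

Stage 1: 18 dB above -26 dBFS, reduced 6:1 to 3 dB above → -23 dBFS.
Stage 2: 12 dB above -35 dBFS, reduced 5:1 to 2.4 dB above → -32.6 dBFS.

-32.6 dBFS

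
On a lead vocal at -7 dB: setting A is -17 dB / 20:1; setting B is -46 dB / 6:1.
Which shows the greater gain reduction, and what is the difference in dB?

B, by 23 dB

A: overshoot 10 dB → output overshoot 0.5 dB → GR 9.5 dB.
B: overshoot 39 dB → output overshoot 6.5 dB → GR 32.5 dB.
B applies 23 dB more gain reduction.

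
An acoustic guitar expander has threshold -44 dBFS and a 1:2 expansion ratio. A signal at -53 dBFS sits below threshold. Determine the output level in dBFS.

Below threshold, a 1:2 expander applies gain = (2−1)×(T − x) of attenuation.
(2−1) × 9 = 9 dB, so output = -53 − 9 = -62 dBFS.

-62 dBFS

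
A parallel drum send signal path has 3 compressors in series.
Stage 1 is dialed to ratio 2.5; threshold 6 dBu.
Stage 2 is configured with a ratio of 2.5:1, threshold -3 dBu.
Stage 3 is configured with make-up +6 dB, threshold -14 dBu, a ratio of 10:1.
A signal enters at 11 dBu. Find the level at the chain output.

Stage 1: 5 dB above 6 dBu, reduced 2.5:1 to 2 dB above → 8 dBu.
Stage 2: 11 dB above -3 dBu, reduced 2.5:1 to 4.4 dB above → 1.4 dBu.
Stage 3: 15.4 dB above -14 dBu, reduced 10:1 to 1.54 dB above → -12.46 dBu; +6 dB make-up → -6.46 dBu.

-6.46 dBu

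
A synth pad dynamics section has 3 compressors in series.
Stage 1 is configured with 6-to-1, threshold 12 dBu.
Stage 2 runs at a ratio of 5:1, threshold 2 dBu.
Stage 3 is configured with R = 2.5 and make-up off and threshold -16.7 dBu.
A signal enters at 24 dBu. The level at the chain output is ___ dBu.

-8.26 dBu

Stage 1: overshoot 12 dB → 12/6 = 2 dB → 14 dBu.
Stage 2: 12 dB above 2 dBu, reduced 5:1 to 2.4 dB above → 4.4 dBu.
Stage 3: 21.1 dB above -16.7 dBu, reduced 2.5:1 to 8.44 dB above → -8.26 dBu.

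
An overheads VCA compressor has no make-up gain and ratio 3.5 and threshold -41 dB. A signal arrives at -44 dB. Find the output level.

-44 dB is 3 dB below the -41 dB threshold, so no gain reduction is applied.
Output = input = -44 dB.

-44 dB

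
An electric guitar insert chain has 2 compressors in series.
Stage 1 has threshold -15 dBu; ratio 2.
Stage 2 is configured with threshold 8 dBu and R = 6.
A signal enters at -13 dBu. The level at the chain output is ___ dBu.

Stage 1: 2 dB above -15 dBu, reduced 2:1 to 1 dB above → -14 dBu.
Stage 2: below threshold (-14 ≤ 8); passes unchanged; output -14 dBu.

-14 dBu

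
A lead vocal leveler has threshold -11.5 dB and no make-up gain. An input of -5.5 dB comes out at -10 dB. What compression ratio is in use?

4:1

Input overshoot = -5.5 − (-11.5) = 6 dB; output overshoot = -10 − (-11.5) = 1.5 dB.
Ratio = 6 / 1.5 = 4.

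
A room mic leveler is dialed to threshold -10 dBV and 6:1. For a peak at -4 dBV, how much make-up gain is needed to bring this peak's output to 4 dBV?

The peak compresses to -10 + 6/6 = -9 dBV.
To reach 4 dBV requires 4 − (-9) = 13 dB of make-up.

13 dB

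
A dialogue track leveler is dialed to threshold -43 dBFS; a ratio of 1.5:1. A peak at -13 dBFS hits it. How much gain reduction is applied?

The signal is 30 dB above threshold.
A 1.5:1 ratio leaves 20 dB of that excess.
Gain reduction = 30 − 20 = 10 dB.

10 dB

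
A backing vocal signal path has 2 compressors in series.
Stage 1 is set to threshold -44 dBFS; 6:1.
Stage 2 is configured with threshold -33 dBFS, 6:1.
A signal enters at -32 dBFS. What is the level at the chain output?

-42 dBFS

Stage 1: 12 dB above -44 dBFS, reduced 6:1 to 2 dB above → -42 dBFS.
Stage 2: -42 dBFS is at or below the -33 dBFS threshold — no compression; output -42 dBFS.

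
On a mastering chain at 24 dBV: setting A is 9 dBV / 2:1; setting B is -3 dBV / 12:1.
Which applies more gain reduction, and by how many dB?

A: 15 dB over, compressed to 7.5 dB over, so 7.5 dB of GR.
B: 27 dB over, compressed to 2.25 dB over, so 24.75 dB of GR.
Difference: 17.25 dB in favour of B.

B, by 17.25 dB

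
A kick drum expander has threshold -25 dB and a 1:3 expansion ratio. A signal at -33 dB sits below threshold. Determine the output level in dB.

Below threshold, a 1:3 expander applies gain = (3−1)×(T − x) of attenuation.
(3−1) × 8 = 16 dB, so output = -33 − 16 = -49 dB.

-49 dB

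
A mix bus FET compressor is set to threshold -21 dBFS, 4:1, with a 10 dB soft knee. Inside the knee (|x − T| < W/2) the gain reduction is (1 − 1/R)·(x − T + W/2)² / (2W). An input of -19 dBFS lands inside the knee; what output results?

-20.8375 dBFS

x − T + W/2 = -19 − (-21) + 5 = 7.
GR = (1 − 1/4) × 7² / 20 = 0.75 × 49 / 20 = 1.8375 dB.
Output = -19 − 1.8375 = -20.8375 dBFS.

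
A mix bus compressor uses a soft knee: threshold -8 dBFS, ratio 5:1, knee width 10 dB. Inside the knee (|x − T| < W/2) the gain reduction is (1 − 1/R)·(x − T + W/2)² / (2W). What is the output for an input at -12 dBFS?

x − T + W/2 = -12 − (-8) + 5 = 1.
GR = (1 − 1/5) × 1² / 20 = 0.8 × 1 / 20 = 0.04 dB.
Output = -12 − 0.04 = -12.04 dBFS.

-12.04 dBFS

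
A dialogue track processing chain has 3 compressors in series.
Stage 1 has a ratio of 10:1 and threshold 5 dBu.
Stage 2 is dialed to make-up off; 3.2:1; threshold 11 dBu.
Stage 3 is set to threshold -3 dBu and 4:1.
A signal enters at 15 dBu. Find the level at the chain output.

-0.75 dBu

Stage 1: overshoot 10 dB → 10/10 = 1 dB → 6 dBu.
Stage 2: 6 dBu is at or below the 11 dBu threshold — no compression; output 6 dBu.
Stage 3: 9 dB above -3 dBu, reduced 4:1 to 2.25 dB above → -0.75 dBu.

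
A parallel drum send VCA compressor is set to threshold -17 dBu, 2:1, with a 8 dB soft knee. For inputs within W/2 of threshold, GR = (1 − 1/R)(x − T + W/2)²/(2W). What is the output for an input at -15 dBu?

x − T + W/2 = -15 − (-17) + 4 = 6.
GR = (1 − 1/2) × 6² / 16 = 0.5 × 36 / 16 = 1.125 dB.
Output = -15 − 1.125 = -16.125 dBu.

-16.125 dBu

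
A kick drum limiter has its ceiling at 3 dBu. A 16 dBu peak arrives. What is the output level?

The limiter clamps the peak to its 3 dBu ceiling.

3 dBu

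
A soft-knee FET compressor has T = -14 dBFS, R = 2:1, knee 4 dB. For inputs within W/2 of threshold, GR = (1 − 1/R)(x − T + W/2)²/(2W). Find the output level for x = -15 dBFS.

-15.0625 dBFS

x − T + W/2 = -15 − (-14) + 2 = 1.
GR = (1 − 1/2) × 1² / 8 = 0.5 × 1 / 8 = 0.0625 dB.
Output = -15 − 0.0625 = -15.0625 dBFS.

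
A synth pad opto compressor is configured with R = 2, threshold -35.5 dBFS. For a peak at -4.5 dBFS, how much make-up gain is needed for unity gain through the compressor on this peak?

15.5 dB

Without make-up, output = threshold + overshoot/2 = -35.5 + 15.5 = -20 dBFS.
Gap to target: 15.5 dB.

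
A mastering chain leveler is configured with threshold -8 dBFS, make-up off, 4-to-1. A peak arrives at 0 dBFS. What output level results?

-6 dBFS

0 dBFS sits 8 dB over threshold.
At 4:1 the overshoot is divided by 4, leaving 2 dB above threshold.
Output = -8 + 2 = -6 dBFS.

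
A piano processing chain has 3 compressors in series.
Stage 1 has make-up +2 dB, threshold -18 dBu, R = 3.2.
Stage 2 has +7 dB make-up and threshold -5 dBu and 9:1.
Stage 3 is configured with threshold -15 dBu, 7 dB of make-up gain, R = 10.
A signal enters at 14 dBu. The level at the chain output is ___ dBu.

Stage 1: overshoot 32 dB → 32/3.2 = 10 dB → -8 dBu; +2 dB make-up → -6 dBu.
Stage 2: -6 dBu is at or below the -5 dBu threshold — no compression; make-up brings it to 1 dBu.
Stage 3: 1 dBu is 16 dB over -15 dBu; at 10:1 that becomes 1.6 dB over, giving -13.4 dBu; +7 dB make-up → -6.4 dBu.

-6.4 dBu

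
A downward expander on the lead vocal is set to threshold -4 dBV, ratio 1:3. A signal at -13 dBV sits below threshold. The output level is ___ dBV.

Below threshold, a 1:3 expander applies gain = (3−1)×(T − x) of attenuation.
(3−1) × 9 = 18 dB, so output = -13 − 18 = -31 dBV.

-31 dBV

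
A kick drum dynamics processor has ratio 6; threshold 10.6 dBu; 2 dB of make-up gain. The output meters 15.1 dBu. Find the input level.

25.6 dBu

Remove make-up: 15.1 − 2 = 13.1 dBu.
Post-compression overshoot = 13.1 − 10.6 = 2.5 dB.
Input overshoot = R × output overshoot = 15 dB → input = 10.6 + 15 = 25.6 dBu.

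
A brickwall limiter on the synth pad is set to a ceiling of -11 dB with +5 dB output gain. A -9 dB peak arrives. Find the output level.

-6 dB

The limiter clamps the peak to its -11 dB ceiling.
Output gain then adds 5 dB: -11 + 5 = -6 dB.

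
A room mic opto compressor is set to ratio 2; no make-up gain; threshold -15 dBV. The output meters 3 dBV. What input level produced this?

The compressed level sits 3 − (-15) = 18 dB over threshold.
Undo the ratio: input overshoot = 18 × 2 = 36 dB, giving input = 21 dBV.

21 dBV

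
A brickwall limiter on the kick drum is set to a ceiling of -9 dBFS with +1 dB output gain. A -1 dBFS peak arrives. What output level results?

At ∞:1, everything above -9 dBFS is held at the ceiling.
Output gain then adds 1 dB: -9 + 1 = -8 dBFS.

-8 dBFS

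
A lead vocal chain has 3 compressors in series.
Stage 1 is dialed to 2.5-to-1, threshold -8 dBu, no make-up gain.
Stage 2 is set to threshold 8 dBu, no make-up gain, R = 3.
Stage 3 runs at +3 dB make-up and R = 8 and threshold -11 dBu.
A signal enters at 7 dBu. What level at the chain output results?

Stage 1: 15 dB above -8 dBu, reduced 2.5:1 to 6 dB above → -2 dBu.
Stage 2: below threshold (-2 ≤ 8); passes unchanged; output -2 dBu.
Stage 3: overshoot 9 dB → 9/8 = 1.125 dB → -9.875 dBu; +3 dB make-up → -6.875 dBu.

-6.875 dBu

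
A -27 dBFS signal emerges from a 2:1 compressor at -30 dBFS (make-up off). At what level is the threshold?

Input is 6 dB above T (since output overshoot × R = input overshoot: (-30 − T)·2 = -27 − T gives T = -33 dBFS).
Check: -33 + (-27 − (-33))/2 = -33 + 3 = -30 dBFS. ✓

-33 dBFS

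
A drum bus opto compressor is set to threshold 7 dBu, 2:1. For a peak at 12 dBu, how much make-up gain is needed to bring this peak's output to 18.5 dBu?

9 dB

Without make-up, output = threshold + overshoot/2 = 7 + 2.5 = 9.5 dBu.
Gap to target: 9 dB.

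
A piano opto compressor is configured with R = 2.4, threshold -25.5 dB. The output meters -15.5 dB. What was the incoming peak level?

The compressed level sits -15.5 − (-25.5) = 10 dB over threshold.
Before 2.4:1 compression the overshoot was 10 × 2.4 = 24 dB, so input = -25.5 + 24 = -1.5 dB.

-1.5 dB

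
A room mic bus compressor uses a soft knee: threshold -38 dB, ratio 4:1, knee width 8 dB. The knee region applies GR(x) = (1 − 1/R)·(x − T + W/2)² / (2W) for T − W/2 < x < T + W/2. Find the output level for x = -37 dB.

x − T + W/2 = -37 − (-38) + 4 = 5.
GR = (1 − 1/4) × 5² / 16 = 0.75 × 25 / 16 = 1.171875 dB.
Output = -37 − 1.171875 = -38.171875 dB.

-38.171875 dB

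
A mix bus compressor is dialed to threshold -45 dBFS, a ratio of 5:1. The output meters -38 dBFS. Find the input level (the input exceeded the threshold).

-10 dBFS

Post-compression overshoot = -38 − (-45) = 7 dB.
Input overshoot = R × output overshoot = 35 dB → input = -45 + 35 = -10 dBFS.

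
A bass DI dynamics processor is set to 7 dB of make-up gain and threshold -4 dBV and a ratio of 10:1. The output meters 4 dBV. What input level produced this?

6 dBV

Remove make-up: 4 − 7 = -3 dBV.
The compressed level sits -3 − (-4) = 1 dB over threshold.
Input overshoot = R × output overshoot = 10 dB → input = -4 + 10 = 6 dBV.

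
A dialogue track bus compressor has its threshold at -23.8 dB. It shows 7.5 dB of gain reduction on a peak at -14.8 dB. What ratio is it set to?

Input overshoot = -14.8 − (-23.8) = 9 dB.
Output overshoot = 9 − 7.5 = 1.5 dB.
Ratio = input overshoot / output overshoot = 9 / 1.5 = 6.

6:1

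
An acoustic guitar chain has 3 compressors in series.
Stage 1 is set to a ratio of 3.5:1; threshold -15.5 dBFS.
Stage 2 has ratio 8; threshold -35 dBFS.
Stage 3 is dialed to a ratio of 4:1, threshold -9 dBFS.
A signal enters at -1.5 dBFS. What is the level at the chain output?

Stage 1: -1.5 dBFS is 14 dB over -15.5 dBFS; at 3.5:1 that becomes 4 dB over, giving -11.5 dBFS.
Stage 2: 23.5 dB above -35 dBFS, reduced 8:1 to 2.9375 dB above → -32.0625 dBFS.
Stage 3: below threshold (-32.0625 ≤ -9); passes unchanged; output -32.0625 dBFS.

-32.0625 dBFS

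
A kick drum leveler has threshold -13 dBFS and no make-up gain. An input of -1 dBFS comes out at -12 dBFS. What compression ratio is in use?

Input overshoot = -1 − (-13) = 12 dB; output overshoot = -12 − (-13) = 1 dB.
Ratio = 12 / 1 = 12.

12:1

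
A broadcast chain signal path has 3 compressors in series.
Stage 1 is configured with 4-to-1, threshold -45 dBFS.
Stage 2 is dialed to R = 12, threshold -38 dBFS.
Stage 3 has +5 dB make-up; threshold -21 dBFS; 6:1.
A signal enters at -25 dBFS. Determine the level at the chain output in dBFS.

Stage 1: overshoot 20 dB → 20/4 = 5 dB → -40 dBFS.
Stage 2: below threshold (-40 ≤ -38); passes unchanged; output -40 dBFS.
Stage 3: below threshold (-40 ≤ -21); passes unchanged; make-up brings it to -35 dBFS.

-35 dBFS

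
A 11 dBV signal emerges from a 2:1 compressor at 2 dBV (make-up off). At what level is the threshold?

Input is 18 dB above T (since output overshoot × R = input overshoot: (2 − T)·2 = 11 − T gives T = -7 dBV).
Check: -7 + (11 − (-7))/2 = -7 + 9 = 2 dBV. ✓

-7 dBV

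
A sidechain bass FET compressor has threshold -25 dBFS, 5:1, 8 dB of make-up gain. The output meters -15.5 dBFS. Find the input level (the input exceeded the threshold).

-17.5 dBFS

Remove make-up: -15.5 − 8 = -23.5 dBFS.
Post-compression overshoot = -23.5 − (-25) = 1.5 dB.
Undo the ratio: input overshoot = 1.5 × 5 = 7.5 dB, giving input = -17.5 dBFS.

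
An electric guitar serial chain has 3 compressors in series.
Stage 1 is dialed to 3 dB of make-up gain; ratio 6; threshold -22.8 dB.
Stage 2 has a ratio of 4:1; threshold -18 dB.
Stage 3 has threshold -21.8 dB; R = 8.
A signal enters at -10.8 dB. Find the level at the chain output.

-21.31875 dB

Stage 1: -10.8 dB is 12 dB over -22.8 dB; at 6:1 that becomes 2 dB over, giving -20.8 dB; +3 dB make-up → -17.8 dB.
Stage 2: -17.8 dB is 0.2 dB over -18 dB; at 4:1 that becomes 0.05 dB over, giving -17.95 dB.
Stage 3: overshoot 3.85 dB → 3.85/8 = 0.48125 dB → -21.31875 dB.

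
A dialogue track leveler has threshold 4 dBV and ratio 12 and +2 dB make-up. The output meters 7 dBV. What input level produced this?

Remove make-up: 7 − 2 = 5 dBV.
The compressed level sits 5 − 4 = 1 dB over threshold.
Before 12:1 compression the overshoot was 1 × 12 = 12 dB, so input = 4 + 12 = 16 dBV.

16 dBV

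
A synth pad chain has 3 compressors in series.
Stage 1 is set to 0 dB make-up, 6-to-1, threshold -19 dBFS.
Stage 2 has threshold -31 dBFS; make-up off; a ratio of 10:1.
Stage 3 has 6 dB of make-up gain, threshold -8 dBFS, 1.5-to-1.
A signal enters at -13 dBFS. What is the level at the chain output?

Stage 1: overshoot 6 dB → 6/6 = 1 dB → -18 dBFS.
Stage 2: -18 dBFS is 13 dB over -31 dBFS; at 10:1 that becomes 1.3 dB over, giving -29.7 dBFS.
Stage 3: -29.7 dBFS ≤ -8 dBFS, so stage 3 doesn't engage; make-up brings it to -23.7 dBFS.

-23.7 dBFS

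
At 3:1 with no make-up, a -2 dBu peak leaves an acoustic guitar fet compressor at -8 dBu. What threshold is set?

-11 dBu

Input is 9 dB above T (since output overshoot × R = input overshoot: (-8 − T)·3 = -2 − T gives T = -11 dBu).
Check: -11 + (-2 − (-11))/3 = -11 + 3 = -8 dBu. ✓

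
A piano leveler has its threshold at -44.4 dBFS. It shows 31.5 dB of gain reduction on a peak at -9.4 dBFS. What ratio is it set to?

10:1

Input overshoot = -9.4 − (-44.4) = 35 dB.
Output overshoot = 35 − 31.5 = 3.5 dB.
Ratio = input overshoot / output overshoot = 35 / 3.5 = 10.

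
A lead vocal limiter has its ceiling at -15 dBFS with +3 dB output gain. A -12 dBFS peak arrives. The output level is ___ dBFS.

The limiter clamps the peak to its -15 dBFS ceiling.
Output gain then adds 3 dB: -15 + 3 = -12 dBFS.

-12 dBFS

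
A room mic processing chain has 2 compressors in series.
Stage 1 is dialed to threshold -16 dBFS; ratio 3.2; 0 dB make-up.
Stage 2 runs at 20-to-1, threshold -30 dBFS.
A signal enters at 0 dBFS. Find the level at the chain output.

Stage 1: 0 dBFS is 16 dB over -16 dBFS; at 3.2:1 that becomes 5 dB over, giving -11 dBFS.
Stage 2: -11 dBFS is 19 dB over -30 dBFS; at 20:1 that becomes 0.95 dB over, giving -29.05 dBFS.

-29.05 dBFS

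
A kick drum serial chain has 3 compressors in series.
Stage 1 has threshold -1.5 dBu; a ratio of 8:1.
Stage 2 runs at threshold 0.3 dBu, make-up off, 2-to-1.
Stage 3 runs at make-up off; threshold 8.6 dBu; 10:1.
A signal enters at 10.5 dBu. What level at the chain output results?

Stage 1: overshoot 12 dB → 12/8 = 1.5 dB → 0 dBu.
Stage 2: below threshold (0 ≤ 0.3); passes unchanged; output 0 dBu.
Stage 3: 0 dBu is at or below the 8.6 dBu threshold — no compression; output 0 dBu.

0 dBu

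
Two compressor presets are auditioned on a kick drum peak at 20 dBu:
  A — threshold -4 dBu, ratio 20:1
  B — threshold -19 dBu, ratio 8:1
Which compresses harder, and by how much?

B, by 11.325 dB

A: GR = 24 − 24/20 = 22.8 dB.
B: GR = 39 − 39/8 = 34.125 dB.
Difference: 11.325 dB in favour of B.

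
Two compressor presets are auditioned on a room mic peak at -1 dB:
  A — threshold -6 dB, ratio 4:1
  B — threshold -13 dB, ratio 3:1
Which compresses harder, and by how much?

A: GR = 5 − 5/4 = 3.75 dB.
B: GR = 12 − 12/3 = 8 dB.
Difference: 4.25 dB in favour of B.

B, by 4.25 dB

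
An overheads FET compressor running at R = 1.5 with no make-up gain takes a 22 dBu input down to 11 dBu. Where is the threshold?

Let T be the threshold. Output overshoot = (input overshoot)/R, so 11 − T = (22 − T)/1.5.
1.5·(11 − T) = 22 − T → 0.5·T = 16.5 − 22 = -5.5.
T = -5.5/0.5 = -11 dBu.

-11 dBu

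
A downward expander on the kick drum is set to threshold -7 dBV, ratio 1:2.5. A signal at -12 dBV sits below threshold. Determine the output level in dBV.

The input is 5 dB below the -7 dBV threshold.
A 1:2.5 expander multiplies undershoot by 2.5: 5 × 2.5 = 12.5 dB below threshold.
Output = -7 − 12.5 = -19.5 dBV.

-19.5 dBV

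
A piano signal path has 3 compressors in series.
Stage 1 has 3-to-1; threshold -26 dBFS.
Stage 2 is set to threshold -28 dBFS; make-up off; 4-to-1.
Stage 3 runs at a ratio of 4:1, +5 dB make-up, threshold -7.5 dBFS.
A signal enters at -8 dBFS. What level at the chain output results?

Stage 1: overshoot 18 dB → 18/3 = 6 dB → -20 dBFS.
Stage 2: 8 dB above -28 dBFS, reduced 4:1 to 2 dB above → -26 dBFS.
Stage 3: -26 dBFS is at or below the -7.5 dBFS threshold — no compression; make-up brings it to -21 dBFS.

-21 dBFS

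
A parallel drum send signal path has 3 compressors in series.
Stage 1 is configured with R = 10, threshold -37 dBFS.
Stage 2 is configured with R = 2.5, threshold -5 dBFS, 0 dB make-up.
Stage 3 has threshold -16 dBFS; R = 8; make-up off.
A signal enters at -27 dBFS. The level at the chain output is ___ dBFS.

Stage 1: 10 dB above -37 dBFS, reduced 10:1 to 1 dB above → -36 dBFS.
Stage 2: -36 dBFS is at or below the -5 dBFS threshold — no compression; output -36 dBFS.
Stage 3: -36 dBFS is at or below the -16 dBFS threshold — no compression; output -36 dBFS.

-36 dBFS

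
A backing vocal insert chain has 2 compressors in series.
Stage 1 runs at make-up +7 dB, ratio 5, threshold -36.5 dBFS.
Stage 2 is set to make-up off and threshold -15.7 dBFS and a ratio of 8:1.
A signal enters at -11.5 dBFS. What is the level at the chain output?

-24.5 dBFS

Stage 1: -11.5 dBFS is 25 dB over -36.5 dBFS; at 5:1 that becomes 5 dB over, giving -31.5 dBFS; +7 dB make-up → -24.5 dBFS.
Stage 2: -24.5 dBFS is at or below the -15.7 dBFS threshold — no compression; output -24.5 dBFS.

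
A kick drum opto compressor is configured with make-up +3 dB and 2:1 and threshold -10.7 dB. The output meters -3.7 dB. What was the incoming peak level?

-2.7 dB

Remove make-up: -3.7 − 3 = -6.7 dB.
That's 4 dB above the -10.7 dB threshold.
Undo the ratio: input overshoot = 4 × 2 = 8 dB, giving input = -2.7 dB.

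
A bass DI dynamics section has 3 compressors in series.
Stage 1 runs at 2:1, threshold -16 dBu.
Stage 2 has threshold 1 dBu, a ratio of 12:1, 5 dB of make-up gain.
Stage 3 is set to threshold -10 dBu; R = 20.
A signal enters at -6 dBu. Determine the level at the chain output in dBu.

-9.8 dBu

Stage 1: -6 dBu is 10 dB over -16 dBu; at 2:1 that becomes 5 dB over, giving -11 dBu.
Stage 2: -11 dBu ≤ 1 dBu, so stage 2 doesn't engage; make-up brings it to -6 dBu.
Stage 3: -6 dBu is 4 dB over -10 dBu; at 20:1 that becomes 0.2 dB over, giving -9.8 dBu.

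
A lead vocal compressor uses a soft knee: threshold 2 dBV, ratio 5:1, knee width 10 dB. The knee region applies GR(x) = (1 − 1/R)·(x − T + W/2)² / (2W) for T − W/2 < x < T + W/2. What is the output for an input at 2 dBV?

1 dBV

x − T + W/2 = 2 − 2 + 5 = 5.
GR = (1 − 1/5) × 5² / 20 = 0.8 × 25 / 20 = 1 dB.
Output = 2 − 1 = 1 dBV.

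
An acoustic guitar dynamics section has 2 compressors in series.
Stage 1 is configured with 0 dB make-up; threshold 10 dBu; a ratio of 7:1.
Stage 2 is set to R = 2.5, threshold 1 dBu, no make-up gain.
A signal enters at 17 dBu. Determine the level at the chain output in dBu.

5 dBu

Stage 1: overshoot 7 dB → 7/7 = 1 dB → 11 dBu.
Stage 2: 10 dB above 1 dBu, reduced 2.5:1 to 4 dB above → 5 dBu.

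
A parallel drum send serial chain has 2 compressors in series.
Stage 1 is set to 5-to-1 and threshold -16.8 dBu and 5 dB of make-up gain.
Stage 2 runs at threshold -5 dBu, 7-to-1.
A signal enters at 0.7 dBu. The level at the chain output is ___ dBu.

Stage 1: overshoot 17.5 dB → 17.5/5 = 3.5 dB → -13.3 dBu; +5 dB make-up → -8.3 dBu.
Stage 2: -8.3 dBu is at or below the -5 dBu threshold — no compression; output -8.3 dBu.

-8.3 dBu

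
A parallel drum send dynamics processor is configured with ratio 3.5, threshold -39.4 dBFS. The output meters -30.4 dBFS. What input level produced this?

The compressed level sits -30.4 − (-39.4) = 9 dB over threshold.
Input overshoot = R × output overshoot = 31.5 dB → input = -39.4 + 31.5 = -7.9 dBFS.

-7.9 dBFS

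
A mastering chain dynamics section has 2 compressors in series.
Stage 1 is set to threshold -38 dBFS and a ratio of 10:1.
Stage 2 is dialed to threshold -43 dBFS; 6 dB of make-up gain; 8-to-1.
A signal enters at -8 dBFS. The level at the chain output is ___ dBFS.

Stage 1: -8 dBFS is 30 dB over -38 dBFS; at 10:1 that becomes 3 dB over, giving -35 dBFS.
Stage 2: 8 dB above -43 dBFS, reduced 8:1 to 1 dB above → -42 dBFS; +6 dB make-up → -36 dBFS.

-36 dBFS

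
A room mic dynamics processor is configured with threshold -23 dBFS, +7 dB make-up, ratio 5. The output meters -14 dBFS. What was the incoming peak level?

-13 dBFS

Before make-up, the level was -14 − 7 = -21 dBFS.
The compressed level sits -21 − (-23) = 2 dB over threshold.
Undo the ratio: input overshoot = 2 × 5 = 10 dB, giving input = -13 dBFS.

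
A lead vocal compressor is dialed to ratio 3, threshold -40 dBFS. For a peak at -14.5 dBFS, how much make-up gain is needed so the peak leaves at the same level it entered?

17 dB

Overshoot 25.5 dB → 25.5/3 = 8.5 dB after compression, so the compressed level is -40 + 8.5 = -31.5 dBFS.
Make-up = target − compressed = -14.5 − (-31.5) = 17 dB.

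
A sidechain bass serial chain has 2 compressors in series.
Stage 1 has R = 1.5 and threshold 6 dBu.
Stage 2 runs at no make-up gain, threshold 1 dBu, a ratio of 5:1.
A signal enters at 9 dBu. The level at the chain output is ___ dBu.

2.4 dBu

Stage 1: 9 dBu is 3 dB over 6 dBu; at 1.5:1 that becomes 2 dB over, giving 8 dBu.
Stage 2: 7 dB above 1 dBu, reduced 5:1 to 1.4 dB above → 2.4 dBu.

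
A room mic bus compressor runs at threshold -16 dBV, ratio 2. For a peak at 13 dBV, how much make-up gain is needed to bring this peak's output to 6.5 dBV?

8 dB

Overshoot 29 dB → 29/2 = 14.5 dB after compression, so the compressed level is -16 + 14.5 = -1.5 dBV.
Make-up = target − compressed = 6.5 − (-1.5) = 8 dB.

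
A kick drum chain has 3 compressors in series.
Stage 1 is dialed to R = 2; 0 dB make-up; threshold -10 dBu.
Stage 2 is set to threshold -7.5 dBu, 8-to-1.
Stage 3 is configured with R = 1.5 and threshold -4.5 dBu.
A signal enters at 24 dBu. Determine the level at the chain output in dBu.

-5.6875 dBu

Stage 1: 24 dBu is 34 dB over -10 dBu; at 2:1 that becomes 17 dB over, giving 7 dBu.
Stage 2: 7 dBu is 14.5 dB over -7.5 dBu; at 8:1 that becomes 1.8125 dB over, giving -5.6875 dBu.
Stage 3: -5.6875 dBu ≤ -4.5 dBu, so stage 3 doesn't engage; output -5.6875 dBu.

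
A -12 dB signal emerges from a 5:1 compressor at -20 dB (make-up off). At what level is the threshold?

Gain reduction = -12 − (-20) = 8 dB; output overshoot = GR / (R − 1) = 8 / 4 = 2 dB.
Threshold = output − output overshoot = -20 − 2 = -22 dB.

-22 dB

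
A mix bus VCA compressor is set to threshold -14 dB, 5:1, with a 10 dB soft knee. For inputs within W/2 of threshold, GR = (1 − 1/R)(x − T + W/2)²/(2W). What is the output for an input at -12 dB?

x − T + W/2 = -12 − (-14) + 5 = 7.
GR = (1 − 1/5) × 7² / 20 = 0.8 × 49 / 20 = 1.96 dB.
Output = -12 − 1.96 = -13.96 dB.

-13.96 dB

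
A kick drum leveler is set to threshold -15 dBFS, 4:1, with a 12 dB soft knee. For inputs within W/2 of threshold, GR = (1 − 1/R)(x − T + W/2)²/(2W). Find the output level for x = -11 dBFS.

-14.125 dBFS

x − T + W/2 = -11 − (-15) + 6 = 10.
GR = (1 − 1/4) × 10² / 24 = 0.75 × 100 / 24 = 3.125 dB.
Output = -11 − 3.125 = -14.125 dBFS.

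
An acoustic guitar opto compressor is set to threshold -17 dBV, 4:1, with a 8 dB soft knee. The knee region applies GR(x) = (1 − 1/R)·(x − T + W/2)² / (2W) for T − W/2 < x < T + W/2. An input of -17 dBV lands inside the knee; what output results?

-17.75 dBV

x − T + W/2 = -17 − (-17) + 4 = 4.
GR = (1 − 1/4) × 4² / 16 = 0.75 × 16 / 16 = 0.75 dB.
Output = -17 − 0.75 = -17.75 dBV.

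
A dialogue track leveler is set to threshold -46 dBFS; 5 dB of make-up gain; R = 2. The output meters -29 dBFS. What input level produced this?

-22 dBFS

Stripping the +5 dB make-up gives -34 dBFS at the gain stage.
The compressed level sits -34 − (-46) = 12 dB over threshold.
Input overshoot = R × output overshoot = 24 dB → input = -46 + 24 = -22 dBFS.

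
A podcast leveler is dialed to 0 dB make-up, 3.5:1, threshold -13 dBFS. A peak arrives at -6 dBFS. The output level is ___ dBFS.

-11 dBFS

Overshoot: -6 − (-13) = 7 dB.
At 3.5:1 the overshoot is divided by 3.5, leaving 2 dB above threshold.
Output = -13 + 2 = -11 dBFS.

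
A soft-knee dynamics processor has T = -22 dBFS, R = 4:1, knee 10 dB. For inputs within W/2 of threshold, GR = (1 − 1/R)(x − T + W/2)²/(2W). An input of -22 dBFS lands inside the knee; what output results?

x − T + W/2 = -22 − (-22) + 5 = 5.
GR = (1 − 1/4) × 5² / 20 = 0.75 × 25 / 20 = 0.9375 dB.
Output = -22 − 0.9375 = -22.9375 dBFS.

-22.9375 dBFS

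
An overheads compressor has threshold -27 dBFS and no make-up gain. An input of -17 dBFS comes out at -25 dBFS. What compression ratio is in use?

5:1

Input overshoot = -17 − (-27) = 10 dB; output overshoot = -25 − (-27) = 2 dB.
Ratio = 10 / 2 = 5.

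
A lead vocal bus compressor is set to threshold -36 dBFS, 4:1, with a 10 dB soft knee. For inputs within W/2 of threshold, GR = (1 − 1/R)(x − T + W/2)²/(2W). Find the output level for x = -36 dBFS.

x − T + W/2 = -36 − (-36) + 5 = 5.
GR = (1 − 1/4) × 5² / 20 = 0.75 × 25 / 20 = 0.9375 dB.
Output = -36 − 0.9375 = -36.9375 dBFS.

-36.9375 dBFS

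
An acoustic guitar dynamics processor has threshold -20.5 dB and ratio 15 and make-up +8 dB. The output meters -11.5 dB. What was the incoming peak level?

-5.5 dB

Remove make-up: -11.5 − 8 = -19.5 dB.
Post-compression overshoot = -19.5 − (-20.5) = 1 dB.
Before 15:1 compression the overshoot was 1 × 15 = 15 dB, so input = -20.5 + 15 = -5.5 dB.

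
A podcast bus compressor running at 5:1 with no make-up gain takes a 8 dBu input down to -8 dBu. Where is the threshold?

-12 dBu

Gain reduction = 8 − (-8) = 16 dB; output overshoot = GR / (R − 1) = 16 / 4 = 4 dB.
Threshold = output − output overshoot = -8 − 4 = -12 dBu.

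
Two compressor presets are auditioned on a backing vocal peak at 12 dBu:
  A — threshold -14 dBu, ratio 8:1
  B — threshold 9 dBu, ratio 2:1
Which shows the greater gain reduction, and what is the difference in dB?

A: GR = 26 − 26/8 = 22.75 dB.
B: GR = 3 − 3/2 = 1.5 dB.
A reduces 21.25 dB more.

A, by 21.25 dB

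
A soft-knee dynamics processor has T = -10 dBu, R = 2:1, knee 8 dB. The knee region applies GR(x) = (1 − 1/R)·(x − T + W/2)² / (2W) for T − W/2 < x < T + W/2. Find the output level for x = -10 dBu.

x − T + W/2 = -10 − (-10) + 4 = 4.
GR = (1 − 1/2) × 4² / 16 = 0.5 × 16 / 16 = 0.5 dB.
Output = -10 − 0.5 = -10.5 dBu.

-10.5 dBu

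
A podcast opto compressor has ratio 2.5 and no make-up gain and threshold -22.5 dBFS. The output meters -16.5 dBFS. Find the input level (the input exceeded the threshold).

Post-compression overshoot = -16.5 − (-22.5) = 6 dB.
Before 2.5:1 compression the overshoot was 6 × 2.5 = 15 dB, so input = -22.5 + 15 = -7.5 dBFS.

-7.5 dBFS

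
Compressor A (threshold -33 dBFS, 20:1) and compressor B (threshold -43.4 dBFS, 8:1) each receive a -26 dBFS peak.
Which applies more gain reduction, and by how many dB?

A: overshoot 7 dB → output overshoot 0.35 dB → GR 6.65 dB.
B: overshoot 17.4 dB → output overshoot 2.175 dB → GR 15.225 dB.
B applies 8.575 dB more gain reduction.

B, by 8.575 dB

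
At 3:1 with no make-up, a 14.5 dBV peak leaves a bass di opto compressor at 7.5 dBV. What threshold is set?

4 dBV

Input is 10.5 dB above T (since output overshoot × R = input overshoot: (7.5 − T)·3 = 14.5 − T gives T = 4 dBV).
Check: 4 + (14.5 − 4)/3 = 4 + 3.5 = 7.5 dBV. ✓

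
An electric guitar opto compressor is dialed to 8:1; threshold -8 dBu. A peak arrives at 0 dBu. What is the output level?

-7 dBu

0 dBu sits 8 dB over threshold.
At 8:1 the overshoot is divided by 8, leaving 1 dB above threshold.
Output = -8 + 1 = -7 dBu.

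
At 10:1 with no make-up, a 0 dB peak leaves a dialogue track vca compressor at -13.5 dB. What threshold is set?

-15 dB

Gain reduction = 0 − (-13.5) = 13.5 dB; output overshoot = GR / (R − 1) = 13.5 / 9 = 1.5 dB.
Threshold = output − output overshoot = -13.5 − 1.5 = -15 dB.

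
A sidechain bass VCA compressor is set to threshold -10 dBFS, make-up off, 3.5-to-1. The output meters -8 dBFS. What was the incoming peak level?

-3 dBFS

That's 2 dB above the -10 dBFS threshold.
Undo the ratio: input overshoot = 2 × 3.5 = 7 dB, giving input = -3 dBFS.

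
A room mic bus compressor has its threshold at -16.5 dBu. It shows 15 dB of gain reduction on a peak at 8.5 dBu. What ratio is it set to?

Input overshoot = 8.5 − (-16.5) = 25 dB.
Output overshoot = 25 − 15 = 10 dB.
Ratio = input overshoot / output overshoot = 25 / 10 = 2.5.

2.5:1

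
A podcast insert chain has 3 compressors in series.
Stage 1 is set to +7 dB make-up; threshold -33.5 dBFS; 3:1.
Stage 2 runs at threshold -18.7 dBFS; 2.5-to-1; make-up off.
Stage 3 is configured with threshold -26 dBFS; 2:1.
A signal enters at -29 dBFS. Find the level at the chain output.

-25.5 dBFS

Stage 1: overshoot 4.5 dB → 4.5/3 = 1.5 dB → -32 dBFS; +7 dB make-up → -25 dBFS.
Stage 2: -25 dBFS ≤ -18.7 dBFS, so stage 2 doesn't engage; output -25 dBFS.
Stage 3: 1 dB above -26 dBFS, reduced 2:1 to 0.5 dB above → -25.5 dBFS.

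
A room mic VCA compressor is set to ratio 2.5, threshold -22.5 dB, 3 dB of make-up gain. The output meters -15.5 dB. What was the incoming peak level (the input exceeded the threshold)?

-12.5 dB

Remove make-up: -15.5 − 3 = -18.5 dB.
Post-compression overshoot = -18.5 − (-22.5) = 4 dB.
Before 2.5:1 compression the overshoot was 4 × 2.5 = 10 dB, so input = -22.5 + 10 = -12.5 dB.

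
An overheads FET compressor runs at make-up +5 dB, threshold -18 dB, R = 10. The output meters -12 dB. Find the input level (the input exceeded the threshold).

Remove make-up: -12 − 5 = -17 dB.
That's 1 dB above the -18 dB threshold.
Input overshoot = R × output overshoot = 10 dB → input = -18 + 10 = -8 dB.

-8 dB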